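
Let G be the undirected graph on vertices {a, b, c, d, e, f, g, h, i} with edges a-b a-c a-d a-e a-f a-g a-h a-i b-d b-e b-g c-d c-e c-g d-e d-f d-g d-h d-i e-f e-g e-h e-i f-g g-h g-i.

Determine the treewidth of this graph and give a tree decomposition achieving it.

Treewidth 4.
One such decomposition:
Bags: B1 = {a, c, d, e, g}  B2 = {a, d, e, g, h}  B3 = {a, d, e, g, i}  B4 = {a, d, e, f, g}  B5 = {a, b, d, e, g}
Tree: B1–B2, B1–B3, B1–B4, B2–B5

Every bag has size at most 5, so the width is 5 − 1 = 4 and tw(G) ≤ 4. On the other hand G contains the 5-clique {a, d, e, f, g}. A clique must lie in a single bag of any decomposition, so no decomposition can have width below 4. Hence tw(G) = 4 exactly.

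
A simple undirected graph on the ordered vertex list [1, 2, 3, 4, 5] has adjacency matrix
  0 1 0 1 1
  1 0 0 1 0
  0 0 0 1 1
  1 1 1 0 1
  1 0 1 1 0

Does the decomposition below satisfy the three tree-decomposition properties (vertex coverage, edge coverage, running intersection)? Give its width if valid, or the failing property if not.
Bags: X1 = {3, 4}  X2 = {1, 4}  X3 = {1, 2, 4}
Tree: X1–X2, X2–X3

A tree decomposition must satisfy three properties: every vertex lies in some bag; for every edge, both endpoints lie together in some bag; and for every vertex, the bags containing it form a connected subtree. Here vertex 5 appears in no bag, so the decomposition is invalid.

No — vertex 5 appears in no bag.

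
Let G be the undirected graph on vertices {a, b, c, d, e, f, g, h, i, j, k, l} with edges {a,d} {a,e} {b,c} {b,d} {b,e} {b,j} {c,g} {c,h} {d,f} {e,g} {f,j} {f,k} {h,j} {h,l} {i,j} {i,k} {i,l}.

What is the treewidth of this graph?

A width-3 tree decomposition is:
Bags: B1 = {f, i, k, l}  B2 = {f, i, j, l}  B3 = {f, h, j, l}  B4 = {d, f, h, j}  B5 = {b, d, h, j}  B6 = {b, c, d, h}  B7 = {a, b, c, d}  B8 = {a, b, c, e}  B9 = {a, c, e, g}
Tree: B1–B2, B2–B3, B3–B4, B4–B5, B5–B6, B6–B7, B7–B8, B8–B9
Each bag holds 4 vertices, so the decomposition has width 3, which upper-bounds the treewidth. For the lower bound: the 4 vertex sets {i,k,l}, {f}, {j}, {b,c,d,h} are disjoint, each induces a connected subgraph, and every pair is joined by at least one edge of G. Contracting each set to a single vertex therefore yields K_{4} as a minor, and since treewidth is minor-monotone, tw(G) ≥ tw(K_{4}) = 3. Therefore the treewidth is 3.

3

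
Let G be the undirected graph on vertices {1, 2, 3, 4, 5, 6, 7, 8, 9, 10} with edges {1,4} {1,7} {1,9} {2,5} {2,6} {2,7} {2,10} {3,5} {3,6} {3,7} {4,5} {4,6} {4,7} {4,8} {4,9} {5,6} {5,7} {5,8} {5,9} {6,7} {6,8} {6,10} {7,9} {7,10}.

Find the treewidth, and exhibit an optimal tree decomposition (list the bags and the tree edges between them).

Treewidth 3.
One such decomposition:
Bags: B1 = {4, 5, 6, 8}  B2 = {4, 5, 6, 7}  B3 = {4, 5, 7, 9}  B4 = {1, 4, 7, 9}  B5 = {3, 5, 6, 7}  B6 = {2, 5, 6, 7}  B7 = {2, 6, 7, 10}
Tree: B1–B2, B2–B3, B3–B4, B2–B5, B5–B6, B6–B7

Each bag holds 4 vertices, so the decomposition has width 3, which upper-bounds the treewidth. On the other hand G contains the 4-clique {4, 5, 6, 8}. A clique must lie in a single bag of any decomposition, so no decomposition can have width below 3. Combining the bounds, tw(G) = 3.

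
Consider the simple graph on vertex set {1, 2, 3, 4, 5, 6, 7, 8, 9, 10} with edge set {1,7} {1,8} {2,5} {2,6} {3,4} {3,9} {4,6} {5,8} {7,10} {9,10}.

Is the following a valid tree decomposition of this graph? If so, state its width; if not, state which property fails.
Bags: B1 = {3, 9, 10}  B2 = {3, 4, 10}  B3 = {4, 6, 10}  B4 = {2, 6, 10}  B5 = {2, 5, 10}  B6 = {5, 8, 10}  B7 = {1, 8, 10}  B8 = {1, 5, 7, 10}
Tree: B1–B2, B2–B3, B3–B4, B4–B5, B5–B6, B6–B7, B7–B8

A tree decomposition must satisfy three properties: every vertex lies in some bag; for every edge, both endpoints lie together in some bag; and for every vertex, the bags containing it form a connected subtree. Here bags containing vertex 5 are not connected in the tree, so the decomposition is invalid.

No — bags containing vertex 5 are not connected in the tree.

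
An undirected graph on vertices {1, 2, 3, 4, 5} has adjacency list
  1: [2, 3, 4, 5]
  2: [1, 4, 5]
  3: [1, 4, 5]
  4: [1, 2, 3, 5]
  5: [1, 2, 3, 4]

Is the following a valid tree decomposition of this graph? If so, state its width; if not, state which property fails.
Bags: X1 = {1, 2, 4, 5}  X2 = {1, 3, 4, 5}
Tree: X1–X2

Checking the three conditions: (i) the bags cover all of {1, 2, 3, 4, 5}; (ii) for each edge, some bag contains both endpoints; (iii) the bags containing any fixed vertex form a subtree. All hold, so the decomposition is valid with width 4 − 1 = 3.

Yes; width 3.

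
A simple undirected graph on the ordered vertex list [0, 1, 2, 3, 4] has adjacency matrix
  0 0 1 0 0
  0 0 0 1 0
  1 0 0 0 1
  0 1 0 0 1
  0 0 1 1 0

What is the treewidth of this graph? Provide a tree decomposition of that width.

The largest bag has 2 vertices, giving width 1; this decomposition certifies tw(G) ≤ 1. Since G has at least one edge (e.g. 0–2), it is not an edgeless graph, so tw(G) ≥ 1. Combining the bounds, tw(G) = 1.

Treewidth 1.
One optimal decomposition is:
Bags: B1 = {0, 2}  B2 = {2, 4}  B3 = {3, 4}  B4 = {1, 3}
Tree: B1–B2, B2–B3, B3–B4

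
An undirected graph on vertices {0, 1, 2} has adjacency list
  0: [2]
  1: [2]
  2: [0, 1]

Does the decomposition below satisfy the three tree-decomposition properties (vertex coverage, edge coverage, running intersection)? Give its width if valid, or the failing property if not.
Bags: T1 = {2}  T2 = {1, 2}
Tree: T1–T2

A tree decomposition must satisfy three properties: every vertex lies in some bag; for every edge, both endpoints lie together in some bag; and for every vertex, the bags containing it form a connected subtree. Here vertex 0 appears in no bag, so the decomposition is invalid.

No — vertex 0 appears in no bag.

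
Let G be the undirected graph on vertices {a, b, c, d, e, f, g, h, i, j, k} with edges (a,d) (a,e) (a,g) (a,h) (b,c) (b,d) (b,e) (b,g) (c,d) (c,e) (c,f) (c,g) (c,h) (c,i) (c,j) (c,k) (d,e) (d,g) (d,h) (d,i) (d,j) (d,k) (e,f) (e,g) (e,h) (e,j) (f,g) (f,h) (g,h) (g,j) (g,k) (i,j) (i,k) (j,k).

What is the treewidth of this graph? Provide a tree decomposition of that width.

Treewidth 4.
Bags: B1 = {c, d, e, g, j}  B2 = {c, d, g, j, k}  B3 = {c, d, e, g, h}  B4 = {a, d, e, g, h}  B5 = {b, c, d, e, g}  B6 = {c, e, f, g, h}  B7 = {c, d, i, j, k}
Tree: B1–B2, B1–B3, B3–B4, B3–B5, B3–B6, B2–B7

The largest bag has 5 vertices, giving width 4; this decomposition certifies tw(G) ≤ 4. Conversely, {c, d, e, g, j} is a clique of size 5, and the vertices of any clique must share a bag in every tree decomposition; so some bag has ≥ 5 vertices and tw(G) ≥ 4. Combining the bounds, tw(G) = 4.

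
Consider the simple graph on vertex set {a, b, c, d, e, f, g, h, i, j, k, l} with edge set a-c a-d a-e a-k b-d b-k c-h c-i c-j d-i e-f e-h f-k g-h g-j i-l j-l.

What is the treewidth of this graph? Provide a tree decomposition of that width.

Treewidth 3.
One such decomposition:
Bags: B1 = {b, e, f, k}  B2 = {a, b, e, k}  B3 = {a, b, d, e}  B4 = {a, d, e, h}  B5 = {a, c, d, h}  B6 = {c, d, h, i}  B7 = {c, g, h, i}  B8 = {c, g, i, j}  B9 = {g, i, j, l}
Tree: B1–B2, B2–B3, B3–B4, B4–B5, B5–B6, B6–B7, B7–B8, B8–B9

The largest bag has 4 vertices, giving width 3; this decomposition certifies tw(G) ≤ 3. For the lower bound: the 4 vertex sets {b,f,k}, {e}, {a}, {c,d,h,i} are disjoint, each induces a connected subgraph, and every pair is joined by at least one edge of G. Contracting each set to a single vertex therefore yields K_{4} as a minor, and since treewidth is minor-monotone, tw(G) ≥ tw(K_{4}) = 3. Combining the bounds, tw(G) = 3.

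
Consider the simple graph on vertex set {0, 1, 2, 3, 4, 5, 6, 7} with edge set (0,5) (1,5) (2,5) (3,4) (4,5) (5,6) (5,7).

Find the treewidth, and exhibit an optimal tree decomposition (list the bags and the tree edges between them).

The largest bag has 2 vertices, giving width 1; this decomposition certifies tw(G) ≤ 1. G has an edge, so its treewidth is at least 1. Hence tw(G) = 1 exactly.

Treewidth 1.
One optimal decomposition is:
Bags: B1 = {5, 6}  B2 = {0, 5}  B3 = {4, 5}  B4 = {2, 5}  B5 = {1, 5}  B6 = {5, 7}  B7 = {3, 4}
Tree: B1–B2, B2–B3, B2–B4, B3–B5, B1–B6, B3–B7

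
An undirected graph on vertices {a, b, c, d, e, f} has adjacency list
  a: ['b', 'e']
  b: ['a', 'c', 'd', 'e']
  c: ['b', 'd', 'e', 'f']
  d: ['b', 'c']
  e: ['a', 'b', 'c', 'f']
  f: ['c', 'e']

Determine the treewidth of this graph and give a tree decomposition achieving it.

Every bag has size at most 3, so the width is 3 − 1 = 2 and tw(G) ≤ 2. For the lower bound, the 3 vertices {b, c, d} are pairwise adjacent, and any tree decomposition puts a clique entirely inside one bag — forcing width ≥ 2. The upper and lower bounds meet at 2, so that is the treewidth.

Treewidth 2.
One optimal decomposition is:
Bags: B1 = {a, b, e}  B2 = {b, c, e}  B3 = {c, e, f}  B4 = {b, c, d}
Tree: B1–B2, B2–B3, B2–B4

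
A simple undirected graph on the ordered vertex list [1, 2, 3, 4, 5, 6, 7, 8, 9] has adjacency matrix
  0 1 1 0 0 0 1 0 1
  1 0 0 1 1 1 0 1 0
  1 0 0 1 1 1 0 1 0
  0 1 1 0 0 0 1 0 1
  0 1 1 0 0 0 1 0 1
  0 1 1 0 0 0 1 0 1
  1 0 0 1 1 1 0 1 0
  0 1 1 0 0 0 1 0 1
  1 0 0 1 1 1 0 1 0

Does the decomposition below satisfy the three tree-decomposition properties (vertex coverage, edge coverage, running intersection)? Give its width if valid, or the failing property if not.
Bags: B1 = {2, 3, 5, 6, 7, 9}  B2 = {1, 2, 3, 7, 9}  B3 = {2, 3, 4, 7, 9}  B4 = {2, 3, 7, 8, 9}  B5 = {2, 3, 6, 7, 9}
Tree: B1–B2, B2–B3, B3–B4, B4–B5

No — bags containing vertex 6 are not connected in the tree.

A tree decomposition must satisfy three properties: every vertex lies in some bag; for every edge, both endpoints lie together in some bag; and for every vertex, the bags containing it form a connected subtree. Here bags containing vertex 6 are not connected in the tree, so the decomposition is invalid.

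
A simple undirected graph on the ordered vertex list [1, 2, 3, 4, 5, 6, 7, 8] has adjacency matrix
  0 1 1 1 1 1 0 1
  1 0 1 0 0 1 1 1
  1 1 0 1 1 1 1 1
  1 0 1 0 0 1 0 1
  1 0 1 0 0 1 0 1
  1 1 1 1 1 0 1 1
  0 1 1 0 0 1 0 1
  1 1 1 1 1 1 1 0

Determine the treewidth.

4

A width-4 tree decomposition is:
Bags: B1 = {1, 3, 5, 6, 8}  B2 = {1, 2, 3, 6, 8}  B3 = {2, 3, 6, 7, 8}  B4 = {1, 3, 4, 6, 8}
Tree: B1–B2, B2–B3, B1–B4
Every bag has size at most 5, so the width is 5 − 1 = 4 and tw(G) ≤ 4. Conversely, {1, 2, 3, 6, 8} is a clique of size 5, and the vertices of any clique must share a bag in every tree decomposition; so some bag has ≥ 5 vertices and tw(G) ≥ 4. The upper and lower bounds meet at 4, so that is the treewidth.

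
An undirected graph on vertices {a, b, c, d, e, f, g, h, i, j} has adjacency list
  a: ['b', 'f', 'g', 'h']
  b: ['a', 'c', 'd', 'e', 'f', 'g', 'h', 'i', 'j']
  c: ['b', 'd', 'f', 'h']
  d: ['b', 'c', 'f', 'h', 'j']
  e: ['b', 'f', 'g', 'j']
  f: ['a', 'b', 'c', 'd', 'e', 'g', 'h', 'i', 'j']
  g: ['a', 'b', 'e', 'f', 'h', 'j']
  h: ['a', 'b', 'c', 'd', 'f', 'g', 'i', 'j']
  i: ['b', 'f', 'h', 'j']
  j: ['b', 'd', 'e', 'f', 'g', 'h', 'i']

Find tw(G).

A width-4 tree decomposition is:
Bags: B1 = {b, f, g, h, j}  B2 = {b, f, h, i, j}  B3 = {b, d, f, h, j}  B4 = {a, b, f, g, h}  B5 = {b, c, d, f, h}  B6 = {b, e, f, g, j}
Tree: B1–B2, B1–B3, B1–B4, B3–B5, B1–B6
Every bag has size at most 5, so the width is 5 − 1 = 4 and tw(G) ≤ 4. For the lower bound, the 5 vertices {b, e, f, g, j} are pairwise adjacent, and any tree decomposition puts a clique entirely inside one bag — forcing width ≥ 4. Therefore the treewidth is 4.

4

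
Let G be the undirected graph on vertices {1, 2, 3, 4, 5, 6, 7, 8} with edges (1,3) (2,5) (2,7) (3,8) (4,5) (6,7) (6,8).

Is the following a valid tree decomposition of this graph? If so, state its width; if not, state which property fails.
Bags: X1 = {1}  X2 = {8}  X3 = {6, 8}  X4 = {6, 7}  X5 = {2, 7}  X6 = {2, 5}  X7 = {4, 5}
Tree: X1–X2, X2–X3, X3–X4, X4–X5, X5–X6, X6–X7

No — vertex 3 appears in no bag.

A tree decomposition must satisfy three properties: every vertex lies in some bag; for every edge, both endpoints lie together in some bag; and for every vertex, the bags containing it form a connected subtree. Here vertex 3 appears in no bag, so the decomposition is invalid.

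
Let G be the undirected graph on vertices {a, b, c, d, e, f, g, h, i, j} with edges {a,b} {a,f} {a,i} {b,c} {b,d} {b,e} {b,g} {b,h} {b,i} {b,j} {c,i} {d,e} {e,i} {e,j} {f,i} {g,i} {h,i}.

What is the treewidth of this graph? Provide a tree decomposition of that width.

The largest bag has 3 vertices, giving width 2; this decomposition certifies tw(G) ≤ 2. On the other hand G contains the 3-clique {a, f, i}. A clique must lie in a single bag of any decomposition, so no decomposition can have width below 2. Hence tw(G) = 2 exactly.

Treewidth 2.
Bags: B1 = {b, e, i}  B2 = {a, b, i}  B3 = {b, h, i}  B4 = {b, g, i}  B5 = {b, e, j}  B6 = {b, d, e}  B7 = {b, c, i}  B8 = {a, f, i}
Tree: B1–B2, B1–B3, B2–B4, B1–B5, B5–B6, B1–B7, B2–B8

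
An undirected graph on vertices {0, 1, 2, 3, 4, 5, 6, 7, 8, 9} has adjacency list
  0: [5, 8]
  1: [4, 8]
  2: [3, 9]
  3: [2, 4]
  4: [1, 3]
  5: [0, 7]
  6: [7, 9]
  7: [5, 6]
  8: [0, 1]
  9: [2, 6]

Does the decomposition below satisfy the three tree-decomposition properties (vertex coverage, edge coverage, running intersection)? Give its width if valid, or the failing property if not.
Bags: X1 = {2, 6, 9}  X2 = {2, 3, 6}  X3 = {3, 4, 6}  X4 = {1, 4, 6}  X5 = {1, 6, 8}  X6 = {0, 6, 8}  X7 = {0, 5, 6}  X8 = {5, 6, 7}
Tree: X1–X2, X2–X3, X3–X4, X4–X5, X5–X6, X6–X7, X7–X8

Vertex coverage: the bags together contain {0, 1, 2, 3, 4, 5, 6, 7, 8, 9}, the full vertex set. Edge coverage: each edge of G has both endpoints in at least one bag. Running intersection: for every vertex, the bags containing it form a connected subtree. All three properties hold, so this is a valid tree decomposition of width max|bag| − 1 = 2, and hence tw(G) ≤ 2.

Yes; width 2.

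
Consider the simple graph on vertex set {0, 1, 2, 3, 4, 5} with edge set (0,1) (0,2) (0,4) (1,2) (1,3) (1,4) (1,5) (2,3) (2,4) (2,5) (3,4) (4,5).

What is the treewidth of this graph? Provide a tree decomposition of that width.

The largest bag has 4 vertices, giving width 3; this decomposition certifies tw(G) ≤ 3. For the lower bound, the 4 vertices {0, 1, 2, 4} are pairwise adjacent, and any tree decomposition puts a clique entirely inside one bag — forcing width ≥ 3. Combining the bounds, tw(G) = 3.

Treewidth 3.
One such decomposition:
Bags: B1 = {1, 2, 4, 5}  B2 = {0, 1, 2, 4}  B3 = {1, 2, 3, 4}
Tree: B1–B2, B2–B3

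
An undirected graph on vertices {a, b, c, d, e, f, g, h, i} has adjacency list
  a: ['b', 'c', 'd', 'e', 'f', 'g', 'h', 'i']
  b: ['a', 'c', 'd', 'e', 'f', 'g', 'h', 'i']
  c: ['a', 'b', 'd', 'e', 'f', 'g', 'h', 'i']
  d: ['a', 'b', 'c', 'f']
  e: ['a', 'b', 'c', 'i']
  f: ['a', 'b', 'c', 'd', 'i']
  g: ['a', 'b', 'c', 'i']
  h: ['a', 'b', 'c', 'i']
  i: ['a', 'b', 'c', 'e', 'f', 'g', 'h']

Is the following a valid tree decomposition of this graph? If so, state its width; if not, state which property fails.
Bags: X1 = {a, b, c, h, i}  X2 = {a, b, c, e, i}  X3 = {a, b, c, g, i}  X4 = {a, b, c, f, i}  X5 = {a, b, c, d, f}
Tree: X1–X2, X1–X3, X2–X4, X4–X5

Yes; width 4.

Vertex coverage: the bags together contain {a, b, c, d, e, f, g, h, i}, the full vertex set. Edge coverage: each edge of G has both endpoints in at least one bag. Running intersection: for every vertex, the bags containing it form a connected subtree. All three properties hold, so this is a valid tree decomposition of width max|bag| − 1 = 4, and hence tw(G) ≤ 4.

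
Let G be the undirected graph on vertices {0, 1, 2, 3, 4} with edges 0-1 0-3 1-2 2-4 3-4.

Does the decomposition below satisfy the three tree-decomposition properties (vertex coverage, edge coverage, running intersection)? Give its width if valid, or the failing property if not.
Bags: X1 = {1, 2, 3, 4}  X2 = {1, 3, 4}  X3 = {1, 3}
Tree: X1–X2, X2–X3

No — vertex 0 appears in no bag.

A tree decomposition must satisfy three properties: every vertex lies in some bag; for every edge, both endpoints lie together in some bag; and for every vertex, the bags containing it form a connected subtree. Here vertex 0 appears in no bag, so the decomposition is invalid.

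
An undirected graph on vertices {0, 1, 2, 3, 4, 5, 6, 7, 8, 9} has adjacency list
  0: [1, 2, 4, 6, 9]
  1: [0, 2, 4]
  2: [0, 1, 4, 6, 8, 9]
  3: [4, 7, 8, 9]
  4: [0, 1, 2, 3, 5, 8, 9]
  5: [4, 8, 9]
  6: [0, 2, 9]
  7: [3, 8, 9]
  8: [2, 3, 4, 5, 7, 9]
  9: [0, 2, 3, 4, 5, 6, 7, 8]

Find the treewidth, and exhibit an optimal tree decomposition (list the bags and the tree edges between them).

The largest bag has 4 vertices, giving width 3; this decomposition certifies tw(G) ≤ 3. On the other hand G contains the 4-clique {0, 1, 2, 4}. A clique must lie in a single bag of any decomposition, so no decomposition can have width below 3. The upper and lower bounds meet at 3, so that is the treewidth.

Treewidth 3.
One optimal decomposition is:
Bags: B1 = {2, 4, 8, 9}  B2 = {0, 2, 4, 9}  B3 = {0, 2, 6, 9}  B4 = {0, 1, 2, 4}  B5 = {3, 4, 8, 9}  B6 = {4, 5, 8, 9}  B7 = {3, 7, 8, 9}
Tree: B1–B2, B2–B3, B2–B4, B1–B5, B1–B6, B5–B7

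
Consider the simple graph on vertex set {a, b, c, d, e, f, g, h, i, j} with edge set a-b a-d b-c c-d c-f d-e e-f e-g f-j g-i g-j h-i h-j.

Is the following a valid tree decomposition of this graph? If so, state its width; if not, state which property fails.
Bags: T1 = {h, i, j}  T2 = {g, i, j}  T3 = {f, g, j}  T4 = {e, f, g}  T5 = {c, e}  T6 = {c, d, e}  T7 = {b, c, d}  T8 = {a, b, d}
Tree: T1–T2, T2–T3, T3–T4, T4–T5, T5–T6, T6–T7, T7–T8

A tree decomposition must satisfy three properties: every vertex lies in some bag; for every edge, both endpoints lie together in some bag; and for every vertex, the bags containing it form a connected subtree. Here edge (f,c) lies in no bag, so the decomposition is invalid.

No — edge (f,c) lies in no bag.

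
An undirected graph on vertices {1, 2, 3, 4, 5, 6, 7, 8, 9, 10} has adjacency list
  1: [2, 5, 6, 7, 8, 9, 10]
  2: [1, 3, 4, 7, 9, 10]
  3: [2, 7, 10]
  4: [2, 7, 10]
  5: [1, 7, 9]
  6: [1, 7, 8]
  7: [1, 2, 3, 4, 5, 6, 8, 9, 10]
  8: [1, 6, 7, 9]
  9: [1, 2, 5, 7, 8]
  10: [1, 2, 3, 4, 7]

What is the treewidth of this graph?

3

A width-3 tree decomposition is:
Bags: B1 = {1, 2, 7, 9}  B2 = {1, 2, 7, 10}  B3 = {2, 4, 7, 10}  B4 = {1, 7, 8, 9}  B5 = {2, 3, 7, 10}  B6 = {1, 5, 7, 9}  B7 = {1, 6, 7, 8}
Tree: B1–B2, B2–B3, B1–B4, B3–B5, B4–B6, B4–B7
Each bag holds 4 vertices, so the decomposition has width 3, which upper-bounds the treewidth. For the lower bound, the 4 vertices {1, 7, 8, 9} are pairwise adjacent, and any tree decomposition puts a clique entirely inside one bag — forcing width ≥ 3. Hence tw(G) = 3 exactly.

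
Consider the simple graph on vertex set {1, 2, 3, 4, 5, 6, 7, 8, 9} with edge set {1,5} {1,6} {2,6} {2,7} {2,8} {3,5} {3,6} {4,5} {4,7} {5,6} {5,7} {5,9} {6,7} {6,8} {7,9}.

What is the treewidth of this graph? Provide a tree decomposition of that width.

Treewidth 2.
One such decomposition:
Bags: B1 = {5, 6, 7}  B2 = {4, 5, 7}  B3 = {2, 6, 7}  B4 = {2, 6, 8}  B5 = {1, 5, 6}  B6 = {3, 5, 6}  B7 = {5, 7, 9}
Tree: B1–B2, B1–B3, B3–B4, B1–B5, B5–B6, B1–B7

Each bag holds 3 vertices, so the decomposition has width 2, which upper-bounds the treewidth. For the lower bound, the 3 vertices {2, 6, 8} are pairwise adjacent, and any tree decomposition puts a clique entirely inside one bag — forcing width ≥ 2. Therefore the treewidth is 2.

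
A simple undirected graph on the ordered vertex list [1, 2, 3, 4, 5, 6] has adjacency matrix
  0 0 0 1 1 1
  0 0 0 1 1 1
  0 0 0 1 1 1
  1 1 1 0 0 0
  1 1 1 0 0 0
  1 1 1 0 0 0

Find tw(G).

A width-3 tree decomposition is:
Bags: B1 = {1, 2, 3, 6}  B2 = {1, 2, 3, 4}  B3 = {1, 2, 3, 5}
Tree: B1–B2, B2–B3
Each bag holds 4 vertices, so the decomposition has width 3, which upper-bounds the treewidth. For the lower bound: the 4 vertex sets {2,6}, {1,4}, {3}, {5} are disjoint, each induces a connected subgraph, and every pair is joined by at least one edge of G. Contracting each set to a single vertex therefore yields K_{4} as a minor, and since treewidth is minor-monotone, tw(G) ≥ tw(K_{4}) = 3. Combining the bounds, tw(G) = 3.

3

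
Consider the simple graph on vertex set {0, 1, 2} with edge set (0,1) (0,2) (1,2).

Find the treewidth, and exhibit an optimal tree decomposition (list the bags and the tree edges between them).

A single bag containing all 3 vertices is trivially a valid decomposition of width 2. On the other hand G contains the 3-clique {0, 1, 2}. A clique must lie in a single bag of any decomposition, so no decomposition can have width below 2. Therefore the treewidth is 2.

Treewidth 2.
One optimal decomposition is:
Bags: B1 = {0, 1, 2}
Tree: (single bag)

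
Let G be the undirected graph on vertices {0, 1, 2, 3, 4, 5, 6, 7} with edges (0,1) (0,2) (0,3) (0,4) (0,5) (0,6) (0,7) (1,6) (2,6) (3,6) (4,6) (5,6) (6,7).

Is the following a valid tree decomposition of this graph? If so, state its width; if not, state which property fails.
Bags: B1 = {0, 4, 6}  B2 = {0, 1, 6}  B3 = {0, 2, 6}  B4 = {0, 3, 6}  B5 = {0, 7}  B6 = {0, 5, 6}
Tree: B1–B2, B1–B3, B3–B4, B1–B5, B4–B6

No — edge (6,7) lies in no bag.

A tree decomposition must satisfy three properties: every vertex lies in some bag; for every edge, both endpoints lie together in some bag; and for every vertex, the bags containing it form a connected subtree. Here edge (6,7) lies in no bag, so the decomposition is invalid.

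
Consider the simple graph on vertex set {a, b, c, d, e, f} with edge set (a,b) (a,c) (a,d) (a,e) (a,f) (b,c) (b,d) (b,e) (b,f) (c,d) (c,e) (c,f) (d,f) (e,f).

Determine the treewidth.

A width-4 tree decomposition is:
Bags: B1 = {a, b, c, e, f}  B2 = {a, b, c, d, f}
Tree: B1–B2
The largest bag has 5 vertices, giving width 4; this decomposition certifies tw(G) ≤ 4. Conversely, {a, b, c, d, f} is a clique of size 5, and the vertices of any clique must share a bag in every tree decomposition; so some bag has ≥ 5 vertices and tw(G) ≥ 4. Hence tw(G) = 4 exactly.

4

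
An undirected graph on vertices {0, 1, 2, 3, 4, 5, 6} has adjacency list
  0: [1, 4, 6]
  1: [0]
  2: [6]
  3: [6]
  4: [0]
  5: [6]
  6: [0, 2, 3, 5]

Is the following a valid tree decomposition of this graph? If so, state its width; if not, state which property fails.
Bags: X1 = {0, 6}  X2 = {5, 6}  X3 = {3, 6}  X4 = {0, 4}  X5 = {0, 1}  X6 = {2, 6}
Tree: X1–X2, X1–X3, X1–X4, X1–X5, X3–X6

Every vertex of G appears in some bag (union = {0, 1, 2, 3, 4, 5, 6}); every edge is covered by a bag; and for each vertex v the set of bags containing v is connected in the bag tree. The decomposition is therefore valid. The largest bag has 2 vertices, so the width is 1.

Yes; width 1.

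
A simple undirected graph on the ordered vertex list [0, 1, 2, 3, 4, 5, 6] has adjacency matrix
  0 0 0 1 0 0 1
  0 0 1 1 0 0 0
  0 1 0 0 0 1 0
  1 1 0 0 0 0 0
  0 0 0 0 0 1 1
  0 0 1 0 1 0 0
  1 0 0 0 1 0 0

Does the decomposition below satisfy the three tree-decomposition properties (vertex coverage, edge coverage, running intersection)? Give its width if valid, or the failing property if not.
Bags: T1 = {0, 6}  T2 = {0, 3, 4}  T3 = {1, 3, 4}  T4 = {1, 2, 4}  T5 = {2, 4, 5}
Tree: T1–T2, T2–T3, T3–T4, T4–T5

No — edge (4,6) lies in no bag.

A tree decomposition must satisfy three properties: every vertex lies in some bag; for every edge, both endpoints lie together in some bag; and for every vertex, the bags containing it form a connected subtree. Here edge (4,6) lies in no bag, so the decomposition is invalid.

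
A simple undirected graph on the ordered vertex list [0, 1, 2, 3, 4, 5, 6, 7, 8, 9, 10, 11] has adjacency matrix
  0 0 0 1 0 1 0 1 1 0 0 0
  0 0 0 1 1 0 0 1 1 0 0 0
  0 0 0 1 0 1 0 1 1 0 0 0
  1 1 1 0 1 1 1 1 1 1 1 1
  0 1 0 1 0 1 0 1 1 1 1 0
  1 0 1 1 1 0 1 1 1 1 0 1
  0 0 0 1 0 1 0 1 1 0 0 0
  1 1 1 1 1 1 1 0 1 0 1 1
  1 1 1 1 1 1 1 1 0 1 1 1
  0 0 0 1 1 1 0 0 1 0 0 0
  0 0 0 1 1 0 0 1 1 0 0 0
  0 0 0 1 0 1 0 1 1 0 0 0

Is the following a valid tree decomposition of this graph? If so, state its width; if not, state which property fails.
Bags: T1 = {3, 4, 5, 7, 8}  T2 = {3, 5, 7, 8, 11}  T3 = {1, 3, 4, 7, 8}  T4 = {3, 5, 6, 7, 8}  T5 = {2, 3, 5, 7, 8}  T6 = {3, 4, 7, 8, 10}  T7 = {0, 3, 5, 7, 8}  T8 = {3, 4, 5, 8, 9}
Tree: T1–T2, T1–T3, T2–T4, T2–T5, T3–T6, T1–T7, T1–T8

Yes; width 4.

Checking the three conditions: (i) the bags cover all of {0, 1, 2, 3, 4, 5, 6, 7, 8, 9, 10, 11}; (ii) for each edge, some bag contains both endpoints; (iii) the bags containing any fixed vertex form a subtree. All hold, so the decomposition is valid with width 5 − 1 = 4.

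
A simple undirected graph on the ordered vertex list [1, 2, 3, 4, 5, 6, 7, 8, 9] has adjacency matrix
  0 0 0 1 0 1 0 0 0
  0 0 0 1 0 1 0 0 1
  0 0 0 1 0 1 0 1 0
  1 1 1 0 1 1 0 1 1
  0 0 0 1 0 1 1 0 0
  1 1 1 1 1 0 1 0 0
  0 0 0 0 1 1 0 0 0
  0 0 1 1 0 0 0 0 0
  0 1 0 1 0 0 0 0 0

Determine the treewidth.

A width-2 tree decomposition is:
Bags: B1 = {3, 4, 6}  B2 = {1, 4, 6}  B3 = {2, 4, 6}  B4 = {3, 4, 8}  B5 = {2, 4, 9}  B6 = {4, 5, 6}  B7 = {5, 6, 7}
Tree: B1–B2, B2–B3, B1–B4, B3–B5, B1–B6, B6–B7
Each bag holds 3 vertices, so the decomposition has width 2, which upper-bounds the treewidth. For the lower bound, the 3 vertices {3, 4, 8} are pairwise adjacent, and any tree decomposition puts a clique entirely inside one bag — forcing width ≥ 2. Therefore the treewidth is 2.

2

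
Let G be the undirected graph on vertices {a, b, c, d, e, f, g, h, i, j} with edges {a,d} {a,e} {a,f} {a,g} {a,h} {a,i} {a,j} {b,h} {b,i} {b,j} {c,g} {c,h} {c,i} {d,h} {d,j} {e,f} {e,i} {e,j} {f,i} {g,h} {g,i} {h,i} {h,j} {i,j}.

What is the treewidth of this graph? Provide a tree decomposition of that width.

Each bag holds 4 vertices, so the decomposition has width 3, which upper-bounds the treewidth. On the other hand G contains the 4-clique {a, d, h, j}. A clique must lie in a single bag of any decomposition, so no decomposition can have width below 3. Combining the bounds, tw(G) = 3.

Treewidth 3.
Bags: B1 = {a, h, i, j}  B2 = {b, h, i, j}  B3 = {a, g, h, i}  B4 = {c, g, h, i}  B5 = {a, d, h, j}  B6 = {a, e, i, j}  B7 = {a, e, f, i}
Tree: B1–B2, B1–B3, B3–B4, B1–B5, B1–B6, B6–B7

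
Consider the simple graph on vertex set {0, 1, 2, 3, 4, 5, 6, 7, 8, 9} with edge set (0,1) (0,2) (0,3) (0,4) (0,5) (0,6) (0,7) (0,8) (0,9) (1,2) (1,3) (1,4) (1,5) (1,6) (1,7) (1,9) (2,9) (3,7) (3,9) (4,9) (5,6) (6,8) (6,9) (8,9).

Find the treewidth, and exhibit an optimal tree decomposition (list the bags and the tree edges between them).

Treewidth 3.
One such decomposition:
Bags: B1 = {0, 1, 6, 9}  B2 = {0, 1, 2, 9}  B3 = {0, 1, 3, 9}  B4 = {0, 1, 3, 7}  B5 = {0, 6, 8, 9}  B6 = {0, 1, 4, 9}  B7 = {0, 1, 5, 6}
Tree: B1–B2, B1–B3, B3–B4, B1–B5, B2–B6, B1–B7

Every bag has size at most 4, so the width is 4 − 1 = 3 and tw(G) ≤ 3. For the lower bound, the 4 vertices {0, 6, 8, 9} are pairwise adjacent, and any tree decomposition puts a clique entirely inside one bag — forcing width ≥ 3. Hence tw(G) = 3 exactly.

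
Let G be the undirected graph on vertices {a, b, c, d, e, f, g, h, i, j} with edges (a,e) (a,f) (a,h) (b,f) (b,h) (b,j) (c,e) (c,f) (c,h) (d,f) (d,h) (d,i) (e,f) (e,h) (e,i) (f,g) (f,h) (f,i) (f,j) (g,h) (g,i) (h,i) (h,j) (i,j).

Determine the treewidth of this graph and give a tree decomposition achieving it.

Every bag has size at most 4, so the width is 4 − 1 = 3 and tw(G) ≤ 3. Conversely, {c, e, f, h} is a clique of size 4, and the vertices of any clique must share a bag in every tree decomposition; so some bag has ≥ 4 vertices and tw(G) ≥ 3. Combining the bounds, tw(G) = 3.

Treewidth 3.
Bags: B1 = {f, h, i, j}  B2 = {f, g, h, i}  B3 = {b, f, h, j}  B4 = {e, f, h, i}  B5 = {d, f, h, i}  B6 = {c, e, f, h}  B7 = {a, e, f, h}
Tree: B1–B2, B1–B3, B2–B4, B1–B5, B4–B6, B4–B7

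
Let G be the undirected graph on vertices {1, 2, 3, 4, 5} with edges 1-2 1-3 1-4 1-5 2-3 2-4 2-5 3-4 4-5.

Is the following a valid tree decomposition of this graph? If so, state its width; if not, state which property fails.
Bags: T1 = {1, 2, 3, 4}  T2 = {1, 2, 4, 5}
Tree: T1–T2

Yes; width 3.

Vertex coverage: the bags together contain {1, 2, 3, 4, 5}, the full vertex set. Edge coverage: each edge of G has both endpoints in at least one bag. Running intersection: for every vertex, the bags containing it form a connected subtree. All three properties hold, so this is a valid tree decomposition of width max|bag| − 1 = 3, and hence tw(G) ≤ 3.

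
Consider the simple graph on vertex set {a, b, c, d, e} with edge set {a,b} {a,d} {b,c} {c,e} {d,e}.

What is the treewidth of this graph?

2

A width-2 tree decomposition is:
Bags: B1 = {c, d, e}  B2 = {b, c, d}  B3 = {a, b, d}
Tree: B1–B2, B2–B3
Every bag has size at most 3, so the width is 3 − 1 = 2 and tw(G) ≤ 2. The edges d–e–c–b–a–d form a cycle, so G is not a tree and its treewidth is at least 2. The upper and lower bounds meet at 2, so that is the treewidth.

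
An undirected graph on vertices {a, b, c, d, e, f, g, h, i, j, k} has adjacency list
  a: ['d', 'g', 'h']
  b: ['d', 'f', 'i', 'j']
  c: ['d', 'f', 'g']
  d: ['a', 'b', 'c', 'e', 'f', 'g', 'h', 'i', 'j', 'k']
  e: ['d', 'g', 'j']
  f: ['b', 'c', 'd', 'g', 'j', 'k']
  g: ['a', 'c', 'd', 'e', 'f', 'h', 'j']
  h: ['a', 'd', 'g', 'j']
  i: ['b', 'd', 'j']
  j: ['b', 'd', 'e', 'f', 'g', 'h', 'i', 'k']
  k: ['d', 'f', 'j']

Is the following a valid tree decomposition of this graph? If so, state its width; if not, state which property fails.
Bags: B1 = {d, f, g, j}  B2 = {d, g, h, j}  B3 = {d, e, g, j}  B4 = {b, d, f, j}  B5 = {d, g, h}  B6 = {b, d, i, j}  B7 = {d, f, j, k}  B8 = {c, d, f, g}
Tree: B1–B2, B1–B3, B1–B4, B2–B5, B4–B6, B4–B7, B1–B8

A tree decomposition must satisfy three properties: every vertex lies in some bag; for every edge, both endpoints lie together in some bag; and for every vertex, the bags containing it form a connected subtree. Here vertex a appears in no bag, so the decomposition is invalid.

No — vertex a appears in no bag.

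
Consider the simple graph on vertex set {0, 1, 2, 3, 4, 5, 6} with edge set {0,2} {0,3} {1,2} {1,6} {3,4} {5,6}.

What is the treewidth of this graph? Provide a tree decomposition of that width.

Every bag has size at most 2, so the width is 2 − 1 = 1 and tw(G) ≤ 1. G has an edge, so its treewidth is at least 1. Hence tw(G) = 1 exactly.

Treewidth 1.
One optimal decomposition is:
Bags: B1 = {3, 4}  B2 = {0, 3}  B3 = {0, 2}  B4 = {1, 2}  B5 = {1, 6}  B6 = {5, 6}
Tree: B1–B2, B2–B3, B3–B4, B4–B5, B5–B6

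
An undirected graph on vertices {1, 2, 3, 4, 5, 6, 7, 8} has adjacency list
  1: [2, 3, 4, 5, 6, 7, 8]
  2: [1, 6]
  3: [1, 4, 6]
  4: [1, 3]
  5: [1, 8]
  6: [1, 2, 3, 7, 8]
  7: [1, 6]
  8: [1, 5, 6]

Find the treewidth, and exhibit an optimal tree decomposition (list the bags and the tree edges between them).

Every bag has size at most 3, so the width is 3 − 1 = 2 and tw(G) ≤ 2. On the other hand G contains the 3-clique {1, 3, 4}. A clique must lie in a single bag of any decomposition, so no decomposition can have width below 2. Therefore the treewidth is 2.

Treewidth 2.
Bags: B1 = {1, 3, 6}  B2 = {1, 6, 7}  B3 = {1, 6, 8}  B4 = {1, 2, 6}  B5 = {1, 5, 8}  B6 = {1, 3, 4}
Tree: B1–B2, B1–B3, B1–B4, B3–B5, B1–B6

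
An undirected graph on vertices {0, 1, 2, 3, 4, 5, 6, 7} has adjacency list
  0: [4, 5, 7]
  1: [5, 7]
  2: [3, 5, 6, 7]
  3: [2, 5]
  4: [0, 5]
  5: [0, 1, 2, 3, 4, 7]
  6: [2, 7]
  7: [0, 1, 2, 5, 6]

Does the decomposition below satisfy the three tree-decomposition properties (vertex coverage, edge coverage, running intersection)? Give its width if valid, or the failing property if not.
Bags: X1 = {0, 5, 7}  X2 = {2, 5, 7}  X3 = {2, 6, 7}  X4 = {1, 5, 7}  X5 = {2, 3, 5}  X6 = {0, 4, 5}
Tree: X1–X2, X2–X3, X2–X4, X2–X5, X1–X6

Yes; width 2.

Checking the three conditions: (i) the bags cover all of {0, 1, 2, 3, 4, 5, 6, 7}; (ii) for each edge, some bag contains both endpoints; (iii) the bags containing any fixed vertex form a subtree. All hold, so the decomposition is valid with width 3 − 1 = 2.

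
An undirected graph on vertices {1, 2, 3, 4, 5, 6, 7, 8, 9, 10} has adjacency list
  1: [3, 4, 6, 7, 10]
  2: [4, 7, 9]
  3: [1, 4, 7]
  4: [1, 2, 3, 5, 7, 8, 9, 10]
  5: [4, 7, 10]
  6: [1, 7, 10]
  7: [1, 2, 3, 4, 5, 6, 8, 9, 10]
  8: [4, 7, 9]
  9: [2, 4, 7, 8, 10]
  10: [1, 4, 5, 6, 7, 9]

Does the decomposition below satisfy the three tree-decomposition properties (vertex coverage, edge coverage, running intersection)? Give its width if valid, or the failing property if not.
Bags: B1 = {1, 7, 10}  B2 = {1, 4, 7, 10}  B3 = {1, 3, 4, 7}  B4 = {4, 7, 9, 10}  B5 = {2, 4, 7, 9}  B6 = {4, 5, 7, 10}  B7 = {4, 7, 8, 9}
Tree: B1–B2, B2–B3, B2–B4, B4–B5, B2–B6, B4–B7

A tree decomposition must satisfy three properties: every vertex lies in some bag; for every edge, both endpoints lie together in some bag; and for every vertex, the bags containing it form a connected subtree. Here vertex 6 appears in no bag, so the decomposition is invalid.

No — vertex 6 appears in no bag.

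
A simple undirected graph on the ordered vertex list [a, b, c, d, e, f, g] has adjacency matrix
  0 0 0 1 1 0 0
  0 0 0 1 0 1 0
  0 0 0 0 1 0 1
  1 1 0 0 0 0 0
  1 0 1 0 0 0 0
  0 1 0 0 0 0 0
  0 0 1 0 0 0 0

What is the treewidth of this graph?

A width-1 tree decomposition is:
Bags: B1 = {b, f}  B2 = {b, d}  B3 = {a, d}  B4 = {a, e}  B5 = {c, e}  B6 = {c, g}
Tree: B1–B2, B2–B3, B3–B4, B4–B5, B5–B6
The largest bag has 2 vertices, giving width 1; this decomposition certifies tw(G) ≤ 1. G has an edge, so its treewidth is at least 1. Therefore the treewidth is 1.

1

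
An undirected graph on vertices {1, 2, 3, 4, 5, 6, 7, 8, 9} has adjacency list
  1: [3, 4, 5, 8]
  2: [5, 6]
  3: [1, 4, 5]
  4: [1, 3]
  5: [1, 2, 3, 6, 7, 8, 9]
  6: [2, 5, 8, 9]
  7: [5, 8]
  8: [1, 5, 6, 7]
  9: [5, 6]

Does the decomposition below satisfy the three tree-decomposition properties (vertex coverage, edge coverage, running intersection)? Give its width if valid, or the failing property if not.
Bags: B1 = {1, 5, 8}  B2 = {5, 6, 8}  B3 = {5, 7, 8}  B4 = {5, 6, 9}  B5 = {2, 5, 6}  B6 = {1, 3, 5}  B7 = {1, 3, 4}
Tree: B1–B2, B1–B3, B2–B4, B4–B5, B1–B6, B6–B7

Every vertex of G appears in some bag (union = {1, 2, 3, 4, 5, 6, 7, 8, 9}); every edge is covered by a bag; and for each vertex v the set of bags containing v is connected in the bag tree. The decomposition is therefore valid. The largest bag has 3 vertices, so the width is 2.

Yes; width 2.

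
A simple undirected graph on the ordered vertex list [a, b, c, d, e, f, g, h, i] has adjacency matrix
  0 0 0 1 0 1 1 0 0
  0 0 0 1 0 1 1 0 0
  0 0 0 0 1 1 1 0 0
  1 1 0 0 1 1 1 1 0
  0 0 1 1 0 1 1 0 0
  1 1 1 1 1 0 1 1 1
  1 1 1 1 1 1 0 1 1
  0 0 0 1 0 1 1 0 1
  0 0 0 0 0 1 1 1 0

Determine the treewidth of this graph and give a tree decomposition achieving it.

Treewidth 3.
One such decomposition:
Bags: B1 = {d, e, f, g}  B2 = {a, d, f, g}  B3 = {d, f, g, h}  B4 = {b, d, f, g}  B5 = {f, g, h, i}  B6 = {c, e, f, g}
Tree: B1–B2, B1–B3, B3–B4, B3–B5, B1–B6

The largest bag has 4 vertices, giving width 3; this decomposition certifies tw(G) ≤ 3. Conversely, {d, e, f, g} is a clique of size 4, and the vertices of any clique must share a bag in every tree decomposition; so some bag has ≥ 4 vertices and tw(G) ≥ 3. Combining the bounds, tw(G) = 3.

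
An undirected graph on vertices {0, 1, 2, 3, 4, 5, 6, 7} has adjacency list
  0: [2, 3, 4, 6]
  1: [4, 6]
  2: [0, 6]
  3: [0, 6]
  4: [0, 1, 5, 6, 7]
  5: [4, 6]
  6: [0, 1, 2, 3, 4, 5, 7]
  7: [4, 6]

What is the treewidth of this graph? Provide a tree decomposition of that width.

Each bag holds 3 vertices, so the decomposition has width 2, which upper-bounds the treewidth. Conversely, {0, 2, 6} is a clique of size 3, and the vertices of any clique must share a bag in every tree decomposition; so some bag has ≥ 3 vertices and tw(G) ≥ 2. Hence tw(G) = 2 exactly.

Treewidth 2.
One optimal decomposition is:
Bags: B1 = {4, 6, 7}  B2 = {0, 4, 6}  B3 = {0, 3, 6}  B4 = {0, 2, 6}  B5 = {1, 4, 6}  B6 = {4, 5, 6}
Tree: B1–B2, B2–B3, B2–B4, B1–B5, B2–B6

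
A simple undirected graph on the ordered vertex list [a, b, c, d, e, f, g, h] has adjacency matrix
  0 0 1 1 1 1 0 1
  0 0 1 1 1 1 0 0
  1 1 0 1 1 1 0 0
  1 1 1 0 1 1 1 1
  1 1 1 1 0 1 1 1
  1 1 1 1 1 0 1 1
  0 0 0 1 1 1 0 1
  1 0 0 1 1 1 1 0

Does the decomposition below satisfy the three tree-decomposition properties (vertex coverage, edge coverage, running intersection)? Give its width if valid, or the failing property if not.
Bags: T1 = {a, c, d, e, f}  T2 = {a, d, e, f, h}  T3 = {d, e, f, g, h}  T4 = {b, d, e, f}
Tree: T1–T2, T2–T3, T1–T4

No — edge (c,b) lies in no bag.

A tree decomposition must satisfy three properties: every vertex lies in some bag; for every edge, both endpoints lie together in some bag; and for every vertex, the bags containing it form a connected subtree. Here edge (c,b) lies in no bag, so the decomposition is invalid.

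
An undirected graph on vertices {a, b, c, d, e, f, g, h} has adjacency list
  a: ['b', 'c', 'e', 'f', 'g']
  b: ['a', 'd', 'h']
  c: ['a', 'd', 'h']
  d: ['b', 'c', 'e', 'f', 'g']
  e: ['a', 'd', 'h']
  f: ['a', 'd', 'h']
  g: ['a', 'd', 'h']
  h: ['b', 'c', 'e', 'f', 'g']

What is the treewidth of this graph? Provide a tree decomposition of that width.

Every bag has size at most 4, so the width is 4 − 1 = 3 and tw(G) ≤ 3. For the lower bound: the 4 vertex sets {a,f}, {e,h}, {d}, {g} are disjoint, each induces a connected subgraph, and every pair is joined by at least one edge of G. Contracting each set to a single vertex therefore yields K_{4} as a minor, and since treewidth is minor-monotone, tw(G) ≥ tw(K_{4}) = 3. Combining the bounds, tw(G) = 3.

Treewidth 3.
One optimal decomposition is:
Bags: B1 = {a, d, f, h}  B2 = {a, d, e, h}  B3 = {a, d, g, h}  B4 = {a, b, d, h}  B5 = {a, c, d, h}
Tree: B1–B2, B2–B3, B3–B4, B4–B5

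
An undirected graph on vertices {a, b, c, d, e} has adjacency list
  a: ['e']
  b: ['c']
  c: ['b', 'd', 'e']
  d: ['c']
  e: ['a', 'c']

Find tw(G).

1

A width-1 tree decomposition is:
Bags: B1 = {c, e}  B2 = {c, d}  B3 = {b, c}  B4 = {a, e}
Tree: B1–B2, B1–B3, B1–B4
Every bag has size at most 2, so the width is 2 − 1 = 1 and tw(G) ≤ 1. Since G has at least one edge (e.g. c–e), it is not an edgeless graph, so tw(G) ≥ 1. Combining the bounds, tw(G) = 1.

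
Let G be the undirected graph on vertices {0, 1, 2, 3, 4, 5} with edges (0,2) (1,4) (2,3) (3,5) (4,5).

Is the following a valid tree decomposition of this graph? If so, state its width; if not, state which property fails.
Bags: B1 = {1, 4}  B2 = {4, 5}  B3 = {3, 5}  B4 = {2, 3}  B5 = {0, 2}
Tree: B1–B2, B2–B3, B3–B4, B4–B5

Yes; width 1.

Every vertex of G appears in some bag (union = {0, 1, 2, 3, 4, 5}); every edge is covered by a bag; and for each vertex v the set of bags containing v is connected in the bag tree. The decomposition is therefore valid. The largest bag has 2 vertices, so the width is 1.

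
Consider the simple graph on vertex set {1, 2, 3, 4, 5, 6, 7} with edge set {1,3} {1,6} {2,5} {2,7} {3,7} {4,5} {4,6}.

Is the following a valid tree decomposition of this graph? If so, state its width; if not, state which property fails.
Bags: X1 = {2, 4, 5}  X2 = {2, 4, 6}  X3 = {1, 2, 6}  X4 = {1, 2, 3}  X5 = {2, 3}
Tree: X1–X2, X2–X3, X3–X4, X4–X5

No — vertex 7 appears in no bag.

A tree decomposition must satisfy three properties: every vertex lies in some bag; for every edge, both endpoints lie together in some bag; and for every vertex, the bags containing it form a connected subtree. Here vertex 7 appears in no bag, so the decomposition is invalid.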